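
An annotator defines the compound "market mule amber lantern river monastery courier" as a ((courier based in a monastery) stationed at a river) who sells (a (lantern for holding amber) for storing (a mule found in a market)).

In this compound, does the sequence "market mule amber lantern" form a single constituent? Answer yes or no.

yes

The paraphrase groups the words so that "market mule amber lantern" is one unit: it corresponds to a single parenthesized sub-phrase.
The full structure is [[[market mule] [amber lantern]] [river [monastery courier]]], in which [market mule amber lantern] is a constituent.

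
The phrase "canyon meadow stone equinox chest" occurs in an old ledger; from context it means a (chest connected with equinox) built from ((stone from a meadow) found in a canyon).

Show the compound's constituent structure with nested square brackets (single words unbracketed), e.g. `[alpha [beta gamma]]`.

The outermost head in the paraphrase is "chest" (specifically "equinox chest"), modified by "canyon meadow stone".
Within "canyon meadow stone", the head is "stone" (specifically "meadow stone") and the modifier is "canyon".
Within "meadow stone", the head is "stone" and the modifier is "meadow".
Within "equinox chest", the head is "chest" and the modifier is "equinox".
So the structure is [[canyon [meadow stone]] [equinox chest]].

[[canyon [meadow stone]] [equinox chest]]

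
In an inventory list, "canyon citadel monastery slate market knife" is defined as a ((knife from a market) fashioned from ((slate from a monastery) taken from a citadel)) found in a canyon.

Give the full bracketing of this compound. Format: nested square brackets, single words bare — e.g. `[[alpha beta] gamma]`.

At the top level: head "knife" (specifically "citadel monastery slate market knife"); modifier "canyon".
Inside "citadel monastery slate market knife": head "knife" (specifically "market knife"), modifier "citadel monastery slate".
Inside "citadel monastery slate": head "slate" (specifically "monastery slate"), modifier "citadel".
Inside "monastery slate": head "slate", modifier "monastery".
Inside "market knife": head "knife", modifier "market".
Assembled: [canyon [[citadel [monastery slate]] [market knife]]].

[canyon [[citadel [monastery slate]] [market knife]]]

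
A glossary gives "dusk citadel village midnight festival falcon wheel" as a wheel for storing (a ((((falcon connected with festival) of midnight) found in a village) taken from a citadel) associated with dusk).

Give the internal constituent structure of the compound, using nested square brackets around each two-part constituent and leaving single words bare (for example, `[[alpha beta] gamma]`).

The outermost head in the paraphrase is "wheel", modified by "dusk citadel village midnight festival falcon".
Inside "dusk citadel village midnight festival falcon": head "falcon" (specifically "citadel village midnight festival falcon"), modifier "dusk".
Inside "citadel village midnight festival falcon": head "falcon" (specifically "village midnight festival falcon"), modifier "citadel".
Inside "village midnight festival falcon": head "falcon" (specifically "midnight festival falcon"), modifier "village".
Inside "midnight festival falcon": head "falcon" (specifically "festival falcon"), modifier "midnight".
Inside "festival falcon": head "falcon", modifier "festival".
So the structure is [[dusk [citadel [village [midnight [festival falcon]]]]] wheel].

[[dusk [citadel [village [midnight [festival falcon]]]]] wheel]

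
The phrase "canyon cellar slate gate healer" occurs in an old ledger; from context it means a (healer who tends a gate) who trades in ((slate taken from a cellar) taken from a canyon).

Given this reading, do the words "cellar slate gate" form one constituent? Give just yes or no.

no

The top-level split is [canyon cellar slate] [gate healer]; the full structure is [[canyon [cellar slate]] [gate healer]].
"cellar slate gate" straddles a constituent boundary, so it is not a single unit.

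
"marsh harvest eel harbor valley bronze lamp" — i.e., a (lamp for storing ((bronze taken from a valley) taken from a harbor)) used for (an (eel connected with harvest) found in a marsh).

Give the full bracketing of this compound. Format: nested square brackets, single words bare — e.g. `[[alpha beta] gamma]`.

Whole compound: head "lamp" (specifically "harbor valley bronze lamp"), modifier "marsh harvest eel".
Within "marsh harvest eel", the head is "eel" (specifically "harvest eel") and the modifier is "marsh".
Within "harvest eel", the head is "eel" and the modifier is "harvest".
Within "harbor valley bronze lamp", the head is "lamp" and the modifier is "harbor valley bronze".
Within "harbor valley bronze", the head is "bronze" (specifically "valley bronze") and the modifier is "harbor".
Within "valley bronze", the head is "bronze" and the modifier is "valley".
So the structure is [[marsh [harvest eel]] [[harbor [valley bronze]] lamp]].

[[marsh [harvest eel]] [[harbor [valley bronze]] lamp]]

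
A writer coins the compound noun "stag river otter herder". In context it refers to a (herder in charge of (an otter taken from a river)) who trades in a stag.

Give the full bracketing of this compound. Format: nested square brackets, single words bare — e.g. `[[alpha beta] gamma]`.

At the top level: head "herder" (specifically "river otter herder"); modifier "stag".
"river otter herder" → head "herder", modifier "river otter".
"river otter" → head "otter", modifier "river".
Assembled: [stag [[river otter] herder]].

[stag [[river otter] herder]]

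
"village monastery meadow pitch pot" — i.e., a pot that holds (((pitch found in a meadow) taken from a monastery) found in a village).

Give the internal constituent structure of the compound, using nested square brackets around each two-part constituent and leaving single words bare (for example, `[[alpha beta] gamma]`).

[[village [monastery [meadow pitch]]] pot]

Whole compound: head "pot", modifier "village monastery meadow pitch".
"village monastery meadow pitch" → head "pitch" (specifically "monastery meadow pitch"), modifier "village".
"monastery meadow pitch" → head "pitch" (specifically "meadow pitch"), modifier "monastery".
"meadow pitch" → head "pitch", modifier "meadow".
Putting it together: [[village [monastery [meadow pitch]]] pot].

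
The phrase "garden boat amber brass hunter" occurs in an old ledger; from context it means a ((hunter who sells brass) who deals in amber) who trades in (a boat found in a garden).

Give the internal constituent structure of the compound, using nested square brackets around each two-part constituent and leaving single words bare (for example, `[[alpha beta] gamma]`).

The outermost head in the paraphrase is "hunter" (specifically "amber brass hunter"), modified by "garden boat".
"garden boat" → head "boat", modifier "garden".
"amber brass hunter" → head "hunter" (specifically "brass hunter"), modifier "amber".
"brass hunter" → head "hunter", modifier "brass".
Putting it together: [[garden boat] [amber [brass hunter]]].

[[garden boat] [amber [brass hunter]]]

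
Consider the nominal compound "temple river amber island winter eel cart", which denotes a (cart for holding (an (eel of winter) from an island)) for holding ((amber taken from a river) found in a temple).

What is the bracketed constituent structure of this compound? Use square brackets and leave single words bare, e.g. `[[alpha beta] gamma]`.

[[temple [river amber]] [[island [winter eel]] cart]]

The outermost head in the paraphrase is "cart" (specifically "island winter eel cart"), modified by "temple river amber".
Within "temple river amber", the head is "amber" (specifically "river amber") and the modifier is "temple".
Within "river amber", the head is "amber" and the modifier is "river".
Within "island winter eel cart", the head is "cart" and the modifier is "island winter eel".
Within "island winter eel", the head is "eel" (specifically "winter eel") and the modifier is "island".
Within "winter eel", the head is "eel" and the modifier is "winter".
Putting it together: [[temple [river amber]] [[island [winter eel]] cart]].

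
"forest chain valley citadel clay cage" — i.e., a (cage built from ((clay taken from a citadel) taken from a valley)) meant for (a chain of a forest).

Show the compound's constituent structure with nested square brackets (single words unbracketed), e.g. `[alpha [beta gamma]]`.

Overall it is a kind of cage (specifically "valley citadel clay cage"); the modifier is "forest chain".
"forest chain" → head "chain", modifier "forest".
"valley citadel clay cage" → head "cage", modifier "valley citadel clay".
"valley citadel clay" → head "clay" (specifically "citadel clay"), modifier "valley".
"citadel clay" → head "clay", modifier "citadel".
Putting it together: [[forest chain] [[valley [citadel clay]] cage]].

[[forest chain] [[valley [citadel clay]] cage]]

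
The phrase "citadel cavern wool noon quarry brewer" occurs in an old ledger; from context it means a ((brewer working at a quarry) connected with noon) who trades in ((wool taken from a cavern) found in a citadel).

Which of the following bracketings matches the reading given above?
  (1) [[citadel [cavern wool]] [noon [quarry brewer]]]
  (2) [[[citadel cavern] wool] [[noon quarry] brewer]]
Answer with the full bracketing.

The paraphrase's head is the "brewer" part ("noon quarry brewer"); its modifier is "citadel cavern wool".
That top-level split, carried through the inner groups, gives [[citadel [cavern wool]] [noon [quarry brewer]]].

[[citadel [cavern wool]] [noon [quarry brewer]]]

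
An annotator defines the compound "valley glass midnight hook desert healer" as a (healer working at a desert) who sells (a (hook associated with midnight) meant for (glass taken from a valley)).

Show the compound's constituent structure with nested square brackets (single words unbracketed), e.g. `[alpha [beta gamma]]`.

Whole compound: head "healer" (specifically "desert healer"), modifier "valley glass midnight hook".
"valley glass midnight hook" → head "hook" (specifically "midnight hook"), modifier "valley glass".
"valley glass" → head "glass", modifier "valley".
"midnight hook" → head "hook", modifier "midnight".
"desert healer" → head "healer", modifier "desert".
So the structure is [[[valley glass] [midnight hook]] [desert healer]].

[[[valley glass] [midnight hook]] [desert healer]]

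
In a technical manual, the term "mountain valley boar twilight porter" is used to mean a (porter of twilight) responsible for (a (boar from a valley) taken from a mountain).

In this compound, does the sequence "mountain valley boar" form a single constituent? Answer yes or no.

The paraphrase groups the words so that "mountain valley boar" is one unit: it corresponds to a single parenthesized sub-phrase.
The full structure is [[mountain [valley boar]] [twilight porter]], in which [mountain valley boar] is a constituent.

yes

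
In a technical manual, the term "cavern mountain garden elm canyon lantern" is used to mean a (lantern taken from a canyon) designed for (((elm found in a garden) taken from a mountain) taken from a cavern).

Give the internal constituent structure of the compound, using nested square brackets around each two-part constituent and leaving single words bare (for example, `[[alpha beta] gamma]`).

At the top level: head "lantern" (specifically "canyon lantern"); modifier "cavern mountain garden elm".
"cavern mountain garden elm" → head "elm" (specifically "mountain garden elm"), modifier "cavern".
"mountain garden elm" → head "elm" (specifically "garden elm"), modifier "mountain".
"garden elm" → head "elm", modifier "garden".
"canyon lantern" → head "lantern", modifier "canyon".
So the structure is [[cavern [mountain [garden elm]]] [canyon lantern]].

[[cavern [mountain [garden elm]]] [canyon lantern]]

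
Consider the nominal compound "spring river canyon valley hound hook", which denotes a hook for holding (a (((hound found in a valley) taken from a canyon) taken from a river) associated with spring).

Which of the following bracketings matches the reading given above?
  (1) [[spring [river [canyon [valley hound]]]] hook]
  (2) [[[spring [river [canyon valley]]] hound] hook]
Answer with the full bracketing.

[[spring [river [canyon [valley hound]]]] hook]

The paraphrase's head is the "hook" part ("hook"); its modifier is "spring river canyon valley hound".
That top-level split, carried through the inner groups, gives [[spring [river [canyon [valley hound]]]] hook].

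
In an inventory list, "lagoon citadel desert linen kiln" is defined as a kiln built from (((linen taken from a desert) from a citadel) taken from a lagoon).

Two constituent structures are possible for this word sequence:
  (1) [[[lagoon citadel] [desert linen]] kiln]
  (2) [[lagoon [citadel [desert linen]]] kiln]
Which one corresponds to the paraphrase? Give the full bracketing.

The paraphrase's head is the "kiln" part ("kiln"); its modifier is "lagoon citadel desert linen".
That top-level split, carried through the inner groups, gives [[lagoon [citadel [desert linen]]] kiln].

[[lagoon [citadel [desert linen]]] kiln]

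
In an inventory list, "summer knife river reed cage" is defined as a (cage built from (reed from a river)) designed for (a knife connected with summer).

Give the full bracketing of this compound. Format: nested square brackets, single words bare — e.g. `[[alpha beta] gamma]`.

[[summer knife] [[river reed] cage]]

Overall it is a kind of cage (specifically "river reed cage"); the modifier is "summer knife".
Within "summer knife", the head is "knife" and the modifier is "summer".
Within "river reed cage", the head is "cage" and the modifier is "river reed".
Within "river reed", the head is "reed" and the modifier is "river".
Putting it together: [[summer knife] [[river reed] cage]].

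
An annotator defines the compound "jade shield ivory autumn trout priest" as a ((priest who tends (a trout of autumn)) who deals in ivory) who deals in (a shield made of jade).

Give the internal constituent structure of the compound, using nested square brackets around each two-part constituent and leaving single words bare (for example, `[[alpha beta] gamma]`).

[[jade shield] [ivory [[autumn trout] priest]]]

Whole compound: head "priest" (specifically "ivory autumn trout priest"), modifier "jade shield".
"jade shield" → head "shield", modifier "jade".
"ivory autumn trout priest" → head "priest" (specifically "autumn trout priest"), modifier "ivory".
"autumn trout priest" → head "priest", modifier "autumn trout".
"autumn trout" → head "trout", modifier "autumn".
So the structure is [[jade shield] [ivory [[autumn trout] priest]]].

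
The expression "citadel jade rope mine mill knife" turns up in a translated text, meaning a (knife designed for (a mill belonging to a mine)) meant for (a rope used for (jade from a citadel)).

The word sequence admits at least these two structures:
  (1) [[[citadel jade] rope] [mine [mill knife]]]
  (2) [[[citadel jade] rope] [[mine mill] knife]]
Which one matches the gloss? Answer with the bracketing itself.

The paraphrase's head is the "knife" part ("mine mill knife"); its modifier is "citadel jade rope".
That top-level split, carried through the inner groups, gives [[[citadel jade] rope] [[mine mill] knife]].

[[[citadel jade] rope] [[mine mill] knife]]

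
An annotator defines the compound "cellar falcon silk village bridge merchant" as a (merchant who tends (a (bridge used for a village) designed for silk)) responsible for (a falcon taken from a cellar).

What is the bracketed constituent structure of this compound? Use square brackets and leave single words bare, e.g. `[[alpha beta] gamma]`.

[[cellar falcon] [[silk [village bridge]] merchant]]

Whole compound: head "merchant" (specifically "silk village bridge merchant"), modifier "cellar falcon".
"cellar falcon" → head "falcon", modifier "cellar".
"silk village bridge merchant" → head "merchant", modifier "silk village bridge".
"silk village bridge" → head "bridge" (specifically "village bridge"), modifier "silk".
"village bridge" → head "bridge", modifier "village".
Putting it together: [[cellar falcon] [[silk [village bridge]] merchant]].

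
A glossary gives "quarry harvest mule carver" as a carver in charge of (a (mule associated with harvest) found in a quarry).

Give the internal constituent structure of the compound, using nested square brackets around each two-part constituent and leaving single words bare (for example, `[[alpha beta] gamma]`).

At the top level: head "carver"; modifier "quarry harvest mule".
"quarry harvest mule" → head "mule" (specifically "harvest mule"), modifier "quarry".
"harvest mule" → head "mule", modifier "harvest".
So the structure is [[quarry [harvest mule]] carver].

[[quarry [harvest mule]] carver]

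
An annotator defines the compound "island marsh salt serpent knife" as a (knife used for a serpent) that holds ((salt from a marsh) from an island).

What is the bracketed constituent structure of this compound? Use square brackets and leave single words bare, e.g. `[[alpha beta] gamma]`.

At the top level: head "knife" (specifically "serpent knife"); modifier "island marsh salt".
Within "island marsh salt", the head is "salt" (specifically "marsh salt") and the modifier is "island".
Within "marsh salt", the head is "salt" and the modifier is "marsh".
Within "serpent knife", the head is "knife" and the modifier is "serpent".
So the structure is [[island [marsh salt]] [serpent knife]].

[[island [marsh salt]] [serpent knife]]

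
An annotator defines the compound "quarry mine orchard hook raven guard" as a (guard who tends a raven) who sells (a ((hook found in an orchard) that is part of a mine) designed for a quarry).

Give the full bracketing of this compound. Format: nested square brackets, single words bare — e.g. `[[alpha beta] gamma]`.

Overall it is a kind of guard (specifically "raven guard"); the modifier is "quarry mine orchard hook".
Inside "quarry mine orchard hook": head "hook" (specifically "mine orchard hook"), modifier "quarry".
Inside "mine orchard hook": head "hook" (specifically "orchard hook"), modifier "mine".
Inside "orchard hook": head "hook", modifier "orchard".
Inside "raven guard": head "guard", modifier "raven".
Assembled: [[quarry [mine [orchard hook]]] [raven guard]].

[[quarry [mine [orchard hook]]] [raven guard]]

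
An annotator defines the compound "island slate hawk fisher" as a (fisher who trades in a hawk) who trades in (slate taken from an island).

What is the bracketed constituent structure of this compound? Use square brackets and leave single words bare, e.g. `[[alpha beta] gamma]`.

[[island slate] [hawk fisher]]

The outermost head in the paraphrase is "fisher" (specifically "hawk fisher"), modified by "island slate".
Within "island slate", the head is "slate" and the modifier is "island".
Within "hawk fisher", the head is "fisher" and the modifier is "hawk".
Assembled: [[island slate] [hawk fisher]].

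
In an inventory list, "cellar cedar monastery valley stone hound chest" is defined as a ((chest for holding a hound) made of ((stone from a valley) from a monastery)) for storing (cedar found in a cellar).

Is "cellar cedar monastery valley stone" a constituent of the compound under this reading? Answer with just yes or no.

no

The top-level split is [cellar cedar] [monastery valley stone hound chest]; the full structure is [[cellar cedar] [[monastery [valley stone]] [hound chest]]].
"cellar cedar monastery valley stone" straddles a constituent boundary, so it is not a single unit.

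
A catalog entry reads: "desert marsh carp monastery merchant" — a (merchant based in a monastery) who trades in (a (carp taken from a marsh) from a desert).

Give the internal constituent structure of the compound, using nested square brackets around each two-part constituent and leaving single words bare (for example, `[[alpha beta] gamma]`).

Whole compound: head "merchant" (specifically "monastery merchant"), modifier "desert marsh carp".
Inside "desert marsh carp": head "carp" (specifically "marsh carp"), modifier "desert".
Inside "marsh carp": head "carp", modifier "marsh".
Inside "monastery merchant": head "merchant", modifier "monastery".
So the structure is [[desert [marsh carp]] [monastery merchant]].

[[desert [marsh carp]] [monastery merchant]]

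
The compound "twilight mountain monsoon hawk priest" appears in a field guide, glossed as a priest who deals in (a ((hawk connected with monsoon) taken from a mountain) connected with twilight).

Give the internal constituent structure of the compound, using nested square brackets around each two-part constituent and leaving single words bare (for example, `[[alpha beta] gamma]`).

Whole compound: head "priest", modifier "twilight mountain monsoon hawk".
Within "twilight mountain monsoon hawk", the head is "hawk" (specifically "mountain monsoon hawk") and the modifier is "twilight".
Within "mountain monsoon hawk", the head is "hawk" (specifically "monsoon hawk") and the modifier is "mountain".
Within "monsoon hawk", the head is "hawk" and the modifier is "monsoon".
Assembled: [[twilight [mountain [monsoon hawk]]] priest].

[[twilight [mountain [monsoon hawk]]] priest]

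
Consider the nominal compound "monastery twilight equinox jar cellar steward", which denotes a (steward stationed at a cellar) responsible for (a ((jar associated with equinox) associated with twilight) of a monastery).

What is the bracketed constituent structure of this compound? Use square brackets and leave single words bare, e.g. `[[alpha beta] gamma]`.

The outermost head in the paraphrase is "steward" (specifically "cellar steward"), modified by "monastery twilight equinox jar".
Inside "monastery twilight equinox jar": head "jar" (specifically "twilight equinox jar"), modifier "monastery".
Inside "twilight equinox jar": head "jar" (specifically "equinox jar"), modifier "twilight".
Inside "equinox jar": head "jar", modifier "equinox".
Inside "cellar steward": head "steward", modifier "cellar".
Assembled: [[monastery [twilight [equinox jar]]] [cellar steward]].

[[monastery [twilight [equinox jar]]] [cellar steward]]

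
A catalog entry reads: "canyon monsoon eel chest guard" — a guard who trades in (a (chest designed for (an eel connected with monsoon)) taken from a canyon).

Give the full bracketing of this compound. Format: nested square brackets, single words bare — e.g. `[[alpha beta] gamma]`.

[[canyon [[monsoon eel] chest]] guard]

The outermost head in the paraphrase is "guard", modified by "canyon monsoon eel chest".
Inside "canyon monsoon eel chest": head "chest" (specifically "monsoon eel chest"), modifier "canyon".
Inside "monsoon eel chest": head "chest", modifier "monsoon eel".
Inside "monsoon eel": head "eel", modifier "monsoon".
Assembled: [[canyon [[monsoon eel] chest]] guard].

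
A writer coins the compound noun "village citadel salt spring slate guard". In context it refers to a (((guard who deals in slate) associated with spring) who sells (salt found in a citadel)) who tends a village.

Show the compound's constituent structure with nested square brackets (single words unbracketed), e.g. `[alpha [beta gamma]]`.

[village [[citadel salt] [spring [slate guard]]]]

At the top level: head "guard" (specifically "citadel salt spring slate guard"); modifier "village".
"citadel salt spring slate guard" → head "guard" (specifically "spring slate guard"), modifier "citadel salt".
"citadel salt" → head "salt", modifier "citadel".
"spring slate guard" → head "guard" (specifically "slate guard"), modifier "spring".
"slate guard" → head "guard", modifier "slate".
Putting it together: [village [[citadel salt] [spring [slate guard]]]].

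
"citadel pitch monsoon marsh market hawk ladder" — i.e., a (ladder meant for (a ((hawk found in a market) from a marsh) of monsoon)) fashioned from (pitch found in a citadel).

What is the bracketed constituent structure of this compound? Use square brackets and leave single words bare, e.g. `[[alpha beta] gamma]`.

At the top level: head "ladder" (specifically "monsoon marsh market hawk ladder"); modifier "citadel pitch".
Inside "citadel pitch": head "pitch", modifier "citadel".
Inside "monsoon marsh market hawk ladder": head "ladder", modifier "monsoon marsh market hawk".
Inside "monsoon marsh market hawk": head "hawk" (specifically "marsh market hawk"), modifier "monsoon".
Inside "marsh market hawk": head "hawk" (specifically "market hawk"), modifier "marsh".
Inside "market hawk": head "hawk", modifier "market".
Assembled: [[citadel pitch] [[monsoon [marsh [market hawk]]] ladder]].

[[citadel pitch] [[monsoon [marsh [market hawk]]] ladder]]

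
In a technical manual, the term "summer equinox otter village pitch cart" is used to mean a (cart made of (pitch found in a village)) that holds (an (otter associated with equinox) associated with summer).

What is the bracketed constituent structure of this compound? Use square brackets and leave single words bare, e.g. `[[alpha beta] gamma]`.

The outermost head in the paraphrase is "cart" (specifically "village pitch cart"), modified by "summer equinox otter".
Within "summer equinox otter", the head is "otter" (specifically "equinox otter") and the modifier is "summer".
Within "equinox otter", the head is "otter" and the modifier is "equinox".
Within "village pitch cart", the head is "cart" and the modifier is "village pitch".
Within "village pitch", the head is "pitch" and the modifier is "village".
So the structure is [[summer [equinox otter]] [[village pitch] cart]].

[[summer [equinox otter]] [[village pitch] cart]]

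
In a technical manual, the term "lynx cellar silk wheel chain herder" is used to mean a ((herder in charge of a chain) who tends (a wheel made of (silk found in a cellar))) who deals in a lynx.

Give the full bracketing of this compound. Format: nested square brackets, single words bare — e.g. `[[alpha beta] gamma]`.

[lynx [[[cellar silk] wheel] [chain herder]]]

Whole compound: head "herder" (specifically "cellar silk wheel chain herder"), modifier "lynx".
Inside "cellar silk wheel chain herder": head "herder" (specifically "chain herder"), modifier "cellar silk wheel".
Inside "cellar silk wheel": head "wheel", modifier "cellar silk".
Inside "cellar silk": head "silk", modifier "cellar".
Inside "chain herder": head "herder", modifier "chain".
Putting it together: [lynx [[[cellar silk] wheel] [chain herder]]].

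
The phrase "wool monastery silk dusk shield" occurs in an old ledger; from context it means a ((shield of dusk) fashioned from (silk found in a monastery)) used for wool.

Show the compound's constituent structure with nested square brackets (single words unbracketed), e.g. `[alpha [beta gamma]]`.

Whole compound: head "shield" (specifically "monastery silk dusk shield"), modifier "wool".
Inside "monastery silk dusk shield": head "shield" (specifically "dusk shield"), modifier "monastery silk".
Inside "monastery silk": head "silk", modifier "monastery".
Inside "dusk shield": head "shield", modifier "dusk".
So the structure is [wool [[monastery silk] [dusk shield]]].

[wool [[monastery silk] [dusk shield]]]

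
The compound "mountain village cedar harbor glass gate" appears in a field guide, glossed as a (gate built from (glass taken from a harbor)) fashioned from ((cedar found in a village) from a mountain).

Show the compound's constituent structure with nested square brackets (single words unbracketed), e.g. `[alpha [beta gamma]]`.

Whole compound: head "gate" (specifically "harbor glass gate"), modifier "mountain village cedar".
Within "mountain village cedar", the head is "cedar" (specifically "village cedar") and the modifier is "mountain".
Within "village cedar", the head is "cedar" and the modifier is "village".
Within "harbor glass gate", the head is "gate" and the modifier is "harbor glass".
Within "harbor glass", the head is "glass" and the modifier is "harbor".
So the structure is [[mountain [village cedar]] [[harbor glass] gate]].

[[mountain [village cedar]] [[harbor glass] gate]]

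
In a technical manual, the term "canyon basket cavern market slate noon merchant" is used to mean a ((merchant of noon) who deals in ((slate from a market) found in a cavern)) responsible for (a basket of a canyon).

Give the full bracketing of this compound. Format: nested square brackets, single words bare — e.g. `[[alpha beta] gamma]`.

Overall it is a kind of merchant (specifically "cavern market slate noon merchant"); the modifier is "canyon basket".
Inside "canyon basket": head "basket", modifier "canyon".
Inside "cavern market slate noon merchant": head "merchant" (specifically "noon merchant"), modifier "cavern market slate".
Inside "cavern market slate": head "slate" (specifically "market slate"), modifier "cavern".
Inside "market slate": head "slate", modifier "market".
Inside "noon merchant": head "merchant", modifier "noon".
Assembled: [[canyon basket] [[cavern [market slate]] [noon merchant]]].

[[canyon basket] [[cavern [market slate]] [noon merchant]]]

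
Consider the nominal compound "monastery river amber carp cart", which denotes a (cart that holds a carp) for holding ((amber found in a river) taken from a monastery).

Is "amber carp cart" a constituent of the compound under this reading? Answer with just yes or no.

The top-level split is [monastery river amber] [carp cart]; the full structure is [[monastery [river amber]] [carp cart]].
"amber carp cart" straddles a constituent boundary, so it is not a single unit.

no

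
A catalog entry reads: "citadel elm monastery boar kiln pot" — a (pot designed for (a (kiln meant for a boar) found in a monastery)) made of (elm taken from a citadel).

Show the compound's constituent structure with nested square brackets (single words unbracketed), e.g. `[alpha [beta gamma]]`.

[[citadel elm] [[monastery [boar kiln]] pot]]

At the top level: head "pot" (specifically "monastery boar kiln pot"); modifier "citadel elm".
"citadel elm" → head "elm", modifier "citadel".
"monastery boar kiln pot" → head "pot", modifier "monastery boar kiln".
"monastery boar kiln" → head "kiln" (specifically "boar kiln"), modifier "monastery".
"boar kiln" → head "kiln", modifier "boar".
Putting it together: [[citadel elm] [[monastery [boar kiln]] pot]].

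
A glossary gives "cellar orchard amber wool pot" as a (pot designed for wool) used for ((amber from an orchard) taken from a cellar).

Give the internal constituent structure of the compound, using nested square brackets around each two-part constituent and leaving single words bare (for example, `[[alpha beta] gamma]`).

[[cellar [orchard amber]] [wool pot]]

Whole compound: head "pot" (specifically "wool pot"), modifier "cellar orchard amber".
Inside "cellar orchard amber": head "amber" (specifically "orchard amber"), modifier "cellar".
Inside "orchard amber": head "amber", modifier "orchard".
Inside "wool pot": head "pot", modifier "wool".
Putting it together: [[cellar [orchard amber]] [wool pot]].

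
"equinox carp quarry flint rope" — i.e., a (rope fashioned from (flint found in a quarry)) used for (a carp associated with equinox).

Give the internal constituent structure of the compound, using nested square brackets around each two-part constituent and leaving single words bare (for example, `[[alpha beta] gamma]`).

[[equinox carp] [[quarry flint] rope]]

At the top level: head "rope" (specifically "quarry flint rope"); modifier "equinox carp".
"equinox carp" → head "carp", modifier "equinox".
"quarry flint rope" → head "rope", modifier "quarry flint".
"quarry flint" → head "flint", modifier "quarry".
Putting it together: [[equinox carp] [[quarry flint] rope]].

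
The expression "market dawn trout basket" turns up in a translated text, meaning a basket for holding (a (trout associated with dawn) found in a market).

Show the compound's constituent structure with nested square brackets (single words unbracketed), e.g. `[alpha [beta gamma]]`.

Whole compound: head "basket", modifier "market dawn trout".
Within "market dawn trout", the head is "trout" (specifically "dawn trout") and the modifier is "market".
Within "dawn trout", the head is "trout" and the modifier is "dawn".
Putting it together: [[market [dawn trout]] basket].

[[market [dawn trout]] basket]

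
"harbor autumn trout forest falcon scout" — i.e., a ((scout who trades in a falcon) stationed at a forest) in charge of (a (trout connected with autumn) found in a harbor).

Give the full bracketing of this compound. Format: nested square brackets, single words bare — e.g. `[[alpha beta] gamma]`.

At the top level: head "scout" (specifically "forest falcon scout"); modifier "harbor autumn trout".
Inside "harbor autumn trout": head "trout" (specifically "autumn trout"), modifier "harbor".
Inside "autumn trout": head "trout", modifier "autumn".
Inside "forest falcon scout": head "scout" (specifically "falcon scout"), modifier "forest".
Inside "falcon scout": head "scout", modifier "falcon".
Putting it together: [[harbor [autumn trout]] [forest [falcon scout]]].

[[harbor [autumn trout]] [forest [falcon scout]]]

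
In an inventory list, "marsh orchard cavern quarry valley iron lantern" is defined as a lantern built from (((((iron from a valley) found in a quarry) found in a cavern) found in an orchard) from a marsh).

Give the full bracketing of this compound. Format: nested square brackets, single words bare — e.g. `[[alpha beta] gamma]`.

[[marsh [orchard [cavern [quarry [valley iron]]]]] lantern]

Whole compound: head "lantern", modifier "marsh orchard cavern quarry valley iron".
Within "marsh orchard cavern quarry valley iron", the head is "iron" (specifically "orchard cavern quarry valley iron") and the modifier is "marsh".
Within "orchard cavern quarry valley iron", the head is "iron" (specifically "cavern quarry valley iron") and the modifier is "orchard".
Within "cavern quarry valley iron", the head is "iron" (specifically "quarry valley iron") and the modifier is "cavern".
Within "quarry valley iron", the head is "iron" (specifically "valley iron") and the modifier is "quarry".
Within "valley iron", the head is "iron" and the modifier is "valley".
Assembled: [[marsh [orchard [cavern [quarry [valley iron]]]]] lantern].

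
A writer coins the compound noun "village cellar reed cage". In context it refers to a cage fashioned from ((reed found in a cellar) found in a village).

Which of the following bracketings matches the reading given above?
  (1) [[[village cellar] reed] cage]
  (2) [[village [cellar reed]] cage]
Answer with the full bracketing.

[[village [cellar reed]] cage]

The paraphrase's head is the "cage" part ("cage"); its modifier is "village cellar reed".
That top-level split, carried through the inner groups, gives [[village [cellar reed]] cage].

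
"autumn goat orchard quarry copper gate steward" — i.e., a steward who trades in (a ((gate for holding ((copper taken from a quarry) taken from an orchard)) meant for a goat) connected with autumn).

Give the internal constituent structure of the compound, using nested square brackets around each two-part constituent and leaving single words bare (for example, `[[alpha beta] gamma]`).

[[autumn [goat [[orchard [quarry copper]] gate]]] steward]

The outermost head in the paraphrase is "steward", modified by "autumn goat orchard quarry copper gate".
Inside "autumn goat orchard quarry copper gate": head "gate" (specifically "goat orchard quarry copper gate"), modifier "autumn".
Inside "goat orchard quarry copper gate": head "gate" (specifically "orchard quarry copper gate"), modifier "goat".
Inside "orchard quarry copper gate": head "gate", modifier "orchard quarry copper".
Inside "orchard quarry copper": head "copper" (specifically "quarry copper"), modifier "orchard".
Inside "quarry copper": head "copper", modifier "quarry".
So the structure is [[autumn [goat [[orchard [quarry copper]] gate]]] steward].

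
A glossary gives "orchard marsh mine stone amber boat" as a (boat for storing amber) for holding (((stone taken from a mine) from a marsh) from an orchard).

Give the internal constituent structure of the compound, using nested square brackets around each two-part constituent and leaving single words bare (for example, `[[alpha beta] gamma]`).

[[orchard [marsh [mine stone]]] [amber boat]]

At the top level: head "boat" (specifically "amber boat"); modifier "orchard marsh mine stone".
Inside "orchard marsh mine stone": head "stone" (specifically "marsh mine stone"), modifier "orchard".
Inside "marsh mine stone": head "stone" (specifically "mine stone"), modifier "marsh".
Inside "mine stone": head "stone", modifier "mine".
Inside "amber boat": head "boat", modifier "amber".
Putting it together: [[orchard [marsh [mine stone]]] [amber boat]].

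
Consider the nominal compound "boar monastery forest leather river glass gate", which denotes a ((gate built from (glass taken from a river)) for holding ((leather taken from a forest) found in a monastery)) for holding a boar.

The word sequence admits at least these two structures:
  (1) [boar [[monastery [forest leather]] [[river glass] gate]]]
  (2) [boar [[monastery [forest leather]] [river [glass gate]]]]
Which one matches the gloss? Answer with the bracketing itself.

[boar [[monastery [forest leather]] [[river glass] gate]]]

The paraphrase's head is the "gate" part ("monastery forest leather river glass gate"); its modifier is "boar".
That top-level split, carried through the inner groups, gives [boar [[monastery [forest leather]] [[river glass] gate]]].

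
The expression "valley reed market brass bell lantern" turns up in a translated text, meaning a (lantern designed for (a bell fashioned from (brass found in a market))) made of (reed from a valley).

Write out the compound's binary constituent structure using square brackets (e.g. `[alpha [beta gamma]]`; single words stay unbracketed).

Whole compound: head "lantern" (specifically "market brass bell lantern"), modifier "valley reed".
"valley reed" → head "reed", modifier "valley".
"market brass bell lantern" → head "lantern", modifier "market brass bell".
"market brass bell" → head "bell", modifier "market brass".
"market brass" → head "brass", modifier "market".
Assembled: [[valley reed] [[[market brass] bell] lantern]].

[[valley reed] [[[market brass] bell] lantern]]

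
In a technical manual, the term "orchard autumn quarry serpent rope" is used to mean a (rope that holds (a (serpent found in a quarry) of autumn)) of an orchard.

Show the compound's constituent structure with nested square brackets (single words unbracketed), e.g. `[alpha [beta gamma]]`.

At the top level: head "rope" (specifically "autumn quarry serpent rope"); modifier "orchard".
"autumn quarry serpent rope" → head "rope", modifier "autumn quarry serpent".
"autumn quarry serpent" → head "serpent" (specifically "quarry serpent"), modifier "autumn".
"quarry serpent" → head "serpent", modifier "quarry".
Assembled: [orchard [[autumn [quarry serpent]] rope]].

[orchard [[autumn [quarry serpent]] rope]]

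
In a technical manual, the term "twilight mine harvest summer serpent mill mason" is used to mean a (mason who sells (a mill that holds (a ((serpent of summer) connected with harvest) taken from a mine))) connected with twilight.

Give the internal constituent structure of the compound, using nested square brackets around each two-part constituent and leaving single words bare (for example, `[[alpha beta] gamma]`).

Whole compound: head "mason" (specifically "mine harvest summer serpent mill mason"), modifier "twilight".
Inside "mine harvest summer serpent mill mason": head "mason", modifier "mine harvest summer serpent mill".
Inside "mine harvest summer serpent mill": head "mill", modifier "mine harvest summer serpent".
Inside "mine harvest summer serpent": head "serpent" (specifically "harvest summer serpent"), modifier "mine".
Inside "harvest summer serpent": head "serpent" (specifically "summer serpent"), modifier "harvest".
Inside "summer serpent": head "serpent", modifier "summer".
Putting it together: [twilight [[[mine [harvest [summer serpent]]] mill] mason]].

[twilight [[[mine [harvest [summer serpent]]] mill] mason]]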